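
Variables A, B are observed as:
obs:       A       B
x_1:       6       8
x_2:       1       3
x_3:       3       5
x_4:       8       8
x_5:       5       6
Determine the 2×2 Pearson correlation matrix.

Step 1 — column means:
  mean(A) = (6 + 1 + 3 + 8 + 5) / 5 = 23/5 = 4.6
  mean(B) = (8 + 3 + 5 + 8 + 6) / 5 = 30/5 = 6

Step 2 — sample variances and covariances s[i,j] = (1/(n-1)) · Σ_k (x_{k,i} - mean_i) · (x_{k,j} - mean_j), with n-1 = 4:
  s[A,A] = ((1.4)·(1.4) + (-3.6)·(-3.6) + (-1.6)·(-1.6) + (3.4)·(3.4) + (0.4)·(0.4)) / 4 = 29.2/4 = 7.3
  s[A,B] = ((1.4)·(2) + (-3.6)·(-3) + (-1.6)·(-1) + (3.4)·(2) + (0.4)·(0)) / 4 = 22/4 = 5.5
  s[B,B] = ((2)·(2) + (-3)·(-3) + (-1)·(-1) + (2)·(2) + (0)·(0)) / 4 = 18/4 = 4.5
  Sample standard deviations s_i = √(s[i,i]):
  s(A) = √(7.3) = 2.7019
  s(B) = √(4.5) = 2.1213

Step 3 — r_{ij} = s_{ij} / (s_i · s_j):
  r[A,A] = 1 (diagonal).
  r[A,B] = 5.5 / (2.7019 · 2.1213) = 5.5 / 5.7315 = 0.9596
  r[B,B] = 1 (diagonal).

R is symmetric with unit diagonal. Assembling:

R = [[1, 0.9596],
 [0.9596, 1]]


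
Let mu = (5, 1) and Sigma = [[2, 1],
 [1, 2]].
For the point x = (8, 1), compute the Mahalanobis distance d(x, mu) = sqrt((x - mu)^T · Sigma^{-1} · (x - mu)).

Step 1 — centre the observation: (x - mu) = (3, 0).

Step 2 — invert Sigma. det(Sigma) = 2·2 - (1)² = 3.
  Sigma^{-1} = (1/det) · [[d, -b], [-b, a]] = [[0.6667, -0.3333],
 [-0.3333, 0.6667]].

Step 3 — form the quadratic (x - mu)^T · Sigma^{-1} · (x - mu):
  Sigma^{-1} · (x - mu) = (2, -1).
  (x - mu)^T · [Sigma^{-1} · (x - mu)] = (3)·(2) + (0)·(-1) = 6.

Step 4 — take square root: d = √(6) ≈ 2.4495.

d(x, mu) = √(6) ≈ 2.4495


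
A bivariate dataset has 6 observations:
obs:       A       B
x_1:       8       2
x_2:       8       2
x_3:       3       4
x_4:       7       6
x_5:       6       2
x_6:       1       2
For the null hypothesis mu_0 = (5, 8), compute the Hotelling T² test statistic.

Step 1 — sample mean vector:
  mean(A) = (8 + 8 + 3 + 7 + 6 + 1) / 6 = 33/6 = 5.5
  mean(B) = (2 + 2 + 4 + 6 + 2 + 2) / 6 = 18/6 = 3
  x̄ = (5.5, 3),  deviation x̄ - mu_0 = (5.5, 3) - (5, 8) = (0.5, -5).

Step 2 — sample covariance matrix, S[i,j] = (1/(n-1)) · Σ_k (x_{k,i} - mean_i) · (x_{k,j} - mean_j), divisor n-1 = 5:
  S[A,A] = ((2.5)·(2.5) + (2.5)·(2.5) + (-2.5)·(-2.5) + (1.5)·(1.5) + (0.5)·(0.5) + (-4.5)·(-4.5)) / 5 = 41.5/5 = 8.3
  S[A,B] = ((2.5)·(-1) + (2.5)·(-1) + (-2.5)·(1) + (1.5)·(3) + (0.5)·(-1) + (-4.5)·(-1)) / 5 = 1/5 = 0.2
  S[B,B] = ((-1)·(-1) + (-1)·(-1) + (1)·(1) + (3)·(3) + (-1)·(-1) + (-1)·(-1)) / 5 = 14/5 = 2.8
  S = [[8.3, 0.2],
 [0.2, 2.8]].

Step 3 — invert S. det(S) = 8.3·2.8 - (0.2)² = 23.2.
  S^{-1} = (1/det) · [[d, -b], [-b, a]] = [[0.1207, -0.0086],
 [-0.0086, 0.3578]].

Step 4 — quadratic form (x̄ - mu_0)^T · S^{-1} · (x̄ - mu_0):
  S^{-1} · (x̄ - mu_0) = (0.1034, -1.7931),
  (x̄ - mu_0)^T · [...] = (0.5)·(0.1034) + (-5)·(-1.7931) = 9.0172.

Step 5 — scale by n: T² = 6 · 9.0172 = 54.1034.

T² ≈ 54.1034


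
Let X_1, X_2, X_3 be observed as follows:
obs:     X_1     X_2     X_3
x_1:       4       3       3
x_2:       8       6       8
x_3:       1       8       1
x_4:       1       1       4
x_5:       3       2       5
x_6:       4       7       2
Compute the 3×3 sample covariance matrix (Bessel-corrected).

Step 1 — column means:
  mean(X_1) = (4 + 8 + 1 + 1 + 3 + 4) / 6 = 21/6 = 3.5
  mean(X_2) = (3 + 6 + 8 + 1 + 2 + 7) / 6 = 27/6 = 4.5
  mean(X_3) = (3 + 8 + 1 + 4 + 5 + 2) / 6 = 23/6 = 3.8333

Step 2 — sample covariance S[i,j] = (1/(n-1)) · Σ_k (x_{k,i} - mean_i) · (x_{k,j} - mean_j), with n-1 = 5.
  S[X_1,X_1] = ((0.5)·(0.5) + (4.5)·(4.5) + (-2.5)·(-2.5) + (-2.5)·(-2.5) + (-0.5)·(-0.5) + (0.5)·(0.5)) / 5 = 33.5/5 = 6.7
  S[X_1,X_2] = ((0.5)·(-1.5) + (4.5)·(1.5) + (-2.5)·(3.5) + (-2.5)·(-3.5) + (-0.5)·(-2.5) + (0.5)·(2.5)) / 5 = 8.5/5 = 1.7
  S[X_1,X_3] = ((0.5)·(-0.8333) + (4.5)·(4.1667) + (-2.5)·(-2.8333) + (-2.5)·(0.1667) + (-0.5)·(1.1667) + (0.5)·(-1.8333)) / 5 = 23.5/5 = 4.7
  S[X_2,X_2] = ((-1.5)·(-1.5) + (1.5)·(1.5) + (3.5)·(3.5) + (-3.5)·(-3.5) + (-2.5)·(-2.5) + (2.5)·(2.5)) / 5 = 41.5/5 = 8.3
  S[X_2,X_3] = ((-1.5)·(-0.8333) + (1.5)·(4.1667) + (3.5)·(-2.8333) + (-3.5)·(0.1667) + (-2.5)·(1.1667) + (2.5)·(-1.8333)) / 5 = -10.5/5 = -2.1
  S[X_3,X_3] = ((-0.8333)·(-0.8333) + (4.1667)·(4.1667) + (-2.8333)·(-2.8333) + (0.1667)·(0.1667) + (1.1667)·(1.1667) + (-1.8333)·(-1.8333)) / 5 = 30.8333/5 = 6.1667

S is symmetric (S[j,i] = S[i,j]). Assembling:

S = [[6.7, 1.7, 4.7],
 [1.7, 8.3, -2.1],
 [4.7, -2.1, 6.1667]]


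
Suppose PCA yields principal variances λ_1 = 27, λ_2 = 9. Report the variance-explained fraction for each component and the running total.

Step 1 — total variance = trace(Sigma) = Σ λ_i = 27 + 9 = 36.

Step 2 — fraction explained by component i = λ_i / Σ λ:
  PC1: 27/36 = 0.75
  PC2: 9/36 = 0.25

Step 3 — cumulative fraction after k components = (λ_1 + ... + λ_k) / Σ λ:
  k = 1: 27/36 = 0.75
  k = 2: (27 + 9)/36 = 36/36 = 1

Summary (fraction, with percent):

explained: PC1 0.75 (75%), PC2 0.25 (25%);  cumulative: 0.75, 1


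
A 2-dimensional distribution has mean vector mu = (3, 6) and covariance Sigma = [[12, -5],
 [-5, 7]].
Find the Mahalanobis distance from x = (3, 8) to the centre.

Step 1 — centre the observation: (x - mu) = (0, 2).

Step 2 — invert Sigma. det(Sigma) = 12·7 - (-5)² = 59.
  Sigma^{-1} = (1/det) · [[d, -b], [-b, a]] = [[0.1186, 0.0847],
 [0.0847, 0.2034]].

Step 3 — form the quadratic (x - mu)^T · Sigma^{-1} · (x - mu):
  Sigma^{-1} · (x - mu) = (0.1695, 0.4068).
  (x - mu)^T · [Sigma^{-1} · (x - mu)] = (0)·(0.1695) + (2)·(0.4068) = 0.8136.

Step 4 — take square root: d = √(0.8136) ≈ 0.902.

d(x, mu) = √(0.8136) ≈ 0.902


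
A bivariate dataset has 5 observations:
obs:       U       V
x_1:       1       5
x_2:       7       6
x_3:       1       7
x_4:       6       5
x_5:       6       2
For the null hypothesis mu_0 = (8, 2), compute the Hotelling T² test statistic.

Step 1 — sample mean vector:
  mean(U) = (1 + 7 + 1 + 6 + 6) / 5 = 21/5 = 4.2
  mean(V) = (5 + 6 + 7 + 5 + 2) / 5 = 25/5 = 5
  x̄ = (4.2, 5),  deviation x̄ - mu_0 = (4.2, 5) - (8, 2) = (-3.8, 3).

Step 2 — sample covariance matrix, S[i,j] = (1/(n-1)) · Σ_k (x_{k,i} - mean_i) · (x_{k,j} - mean_j), divisor n-1 = 4:
  S[U,U] = ((-3.2)·(-3.2) + (2.8)·(2.8) + (-3.2)·(-3.2) + (1.8)·(1.8) + (1.8)·(1.8)) / 4 = 34.8/4 = 8.7
  S[U,V] = ((-3.2)·(0) + (2.8)·(1) + (-3.2)·(2) + (1.8)·(0) + (1.8)·(-3)) / 4 = -9/4 = -2.25
  S[V,V] = ((0)·(0) + (1)·(1) + (2)·(2) + (0)·(0) + (-3)·(-3)) / 4 = 14/4 = 3.5
  S = [[8.7, -2.25],
 [-2.25, 3.5]].

Step 3 — invert S. det(S) = 8.7·3.5 - (-2.25)² = 25.3875.
  S^{-1} = (1/det) · [[d, -b], [-b, a]] = [[0.1379, 0.0886],
 [0.0886, 0.3427]].

Step 4 — quadratic form (x̄ - mu_0)^T · S^{-1} · (x̄ - mu_0):
  S^{-1} · (x̄ - mu_0) = (-0.258, 0.6913),
  (x̄ - mu_0)^T · [...] = (-3.8)·(-0.258) + (3)·(0.6913) = 3.0543.

Step 5 — scale by n: T² = 5 · 3.0543 = 15.2713.

T² ≈ 15.2713


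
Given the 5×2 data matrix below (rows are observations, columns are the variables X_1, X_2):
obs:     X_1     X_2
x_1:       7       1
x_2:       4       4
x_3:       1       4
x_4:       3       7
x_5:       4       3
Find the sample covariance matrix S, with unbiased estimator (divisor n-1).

Step 1 — column means:
  mean(X_1) = (7 + 4 + 1 + 3 + 4) / 5 = 19/5 = 3.8
  mean(X_2) = (1 + 4 + 4 + 7 + 3) / 5 = 19/5 = 3.8

Step 2 — sample covariance S[i,j] = (1/(n-1)) · Σ_k (x_{k,i} - mean_i) · (x_{k,j} - mean_j), with n-1 = 4.
  S[X_1,X_1] = ((3.2)·(3.2) + (0.2)·(0.2) + (-2.8)·(-2.8) + (-0.8)·(-0.8) + (0.2)·(0.2)) / 4 = 18.8/4 = 4.7
  S[X_1,X_2] = ((3.2)·(-2.8) + (0.2)·(0.2) + (-2.8)·(0.2) + (-0.8)·(3.2) + (0.2)·(-0.8)) / 4 = -12.2/4 = -3.05
  S[X_2,X_2] = ((-2.8)·(-2.8) + (0.2)·(0.2) + (0.2)·(0.2) + (3.2)·(3.2) + (-0.8)·(-0.8)) / 4 = 18.8/4 = 4.7

S is symmetric (S[j,i] = S[i,j]). Assembling:

S = [[4.7, -3.05],
 [-3.05, 4.7]]


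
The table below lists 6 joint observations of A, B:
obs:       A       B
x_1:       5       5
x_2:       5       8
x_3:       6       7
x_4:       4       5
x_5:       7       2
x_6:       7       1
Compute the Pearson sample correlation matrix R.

Step 1 — column means:
  mean(A) = (5 + 5 + 6 + 4 + 7 + 7) / 6 = 34/6 = 5.6667
  mean(B) = (5 + 8 + 7 + 5 + 2 + 1) / 6 = 28/6 = 4.6667

Step 2 — sample variances and covariances s[i,j] = (1/(n-1)) · Σ_k (x_{k,i} - mean_i) · (x_{k,j} - mean_j), with n-1 = 5:
  s[A,A] = ((-0.6667)·(-0.6667) + (-0.6667)·(-0.6667) + (0.3333)·(0.3333) + (-1.6667)·(-1.6667) + (1.3333)·(1.3333) + (1.3333)·(1.3333)) / 5 = 7.3333/5 = 1.4667
  s[A,B] = ((-0.6667)·(0.3333) + (-0.6667)·(3.3333) + (0.3333)·(2.3333) + (-1.6667)·(0.3333) + (1.3333)·(-2.6667) + (1.3333)·(-3.6667)) / 5 = -10.6667/5 = -2.1333
  s[B,B] = ((0.3333)·(0.3333) + (3.3333)·(3.3333) + (2.3333)·(2.3333) + (0.3333)·(0.3333) + (-2.6667)·(-2.6667) + (-3.6667)·(-3.6667)) / 5 = 37.3333/5 = 7.4667
  Sample standard deviations s_i = √(s[i,i]):
  s(A) = √(1.4667) = 1.2111
  s(B) = √(7.4667) = 2.7325

Step 3 — r_{ij} = s_{ij} / (s_i · s_j):
  r[A,A] = 1 (diagonal).
  r[A,B] = -2.1333 / (1.2111 · 2.7325) = -2.1333 / 3.3092 = -0.6447
  r[B,B] = 1 (diagonal).

R is symmetric with unit diagonal. Assembling:

R = [[1, -0.6447],
 [-0.6447, 1]]


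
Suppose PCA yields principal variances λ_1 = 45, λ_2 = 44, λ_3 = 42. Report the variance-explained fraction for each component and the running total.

Step 1 — total variance = trace(Sigma) = Σ λ_i = 45 + 44 + 42 = 131.

Step 2 — fraction explained by component i = λ_i / Σ λ:
  PC1: 45/131 = 0.3435
  PC2: 44/131 = 0.3359
  PC3: 42/131 = 0.3206

Step 3 — cumulative fraction after k components = (λ_1 + ... + λ_k) / Σ λ:
  k = 1: 45/131 = 0.3435
  k = 2: (45 + 44)/131 = 89/131 = 0.6794
  k = 3: (45 + 44 + 42)/131 = 131/131 = 1

Summary (fraction, with percent):

explained: PC1 0.3435 (34.35%), PC2 0.3359 (33.59%), PC3 0.3206 (32.06%);  cumulative: 0.3435, 0.6794, 1


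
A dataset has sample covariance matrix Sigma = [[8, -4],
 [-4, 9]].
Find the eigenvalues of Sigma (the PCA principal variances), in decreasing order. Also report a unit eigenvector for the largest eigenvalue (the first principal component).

Step 1 — characteristic polynomial of 2×2 Sigma:
  det(Sigma - λI) = λ² - trace · λ + det = 0.
  trace = 8 + 9 = 17, det = 8·9 - (-4)² = 56.
Step 2 — discriminant:
  Δ = trace² - 4·det = 289 - 224 = 65.
Step 3 — eigenvalues:
  λ = (trace ± √Δ)/2 = (17 ± 8.0623)/2,
  λ_1 = 12.5311,  λ_2 = 4.4689.

Step 4 — unit eigenvector for λ_1: solve (Sigma - λ_1 I)v = 0. First row:
  (8 - 12.5311)·v_x + (-4)·v_y = 0, i.e. (-4.5311)·v_x + (-4)·v_y = 0,
  so v ∝ (b, λ_1 - a) = (-4, 4.5311); multiply by -1 so the first entry is positive: u = (4, -4.5311).
  ||u|| = √((4)² + (-4.5311)²) = √(36.5311) ≈ 6.0441,
  v_1 = u/||u|| ≈ (0.6618, -0.7497) (||v_1|| = 1).

λ_1 = 12.5311,  λ_2 = 4.4689;  v_1 ≈ (0.6618, -0.7497)


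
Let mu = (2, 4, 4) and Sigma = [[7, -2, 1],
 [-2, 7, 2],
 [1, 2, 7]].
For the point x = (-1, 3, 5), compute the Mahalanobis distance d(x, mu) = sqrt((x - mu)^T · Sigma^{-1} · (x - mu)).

Step 1 — centre the observation: (x - mu) = (-3, -1, 1).

Step 2 — invert Sigma (cofactor / det for 3×3, or solve directly):
  Sigma^{-1} = [[0.1654, 0.0588, -0.0404],
 [0.0588, 0.1765, -0.0588],
 [-0.0404, -0.0588, 0.1654]].

Step 3 — form the quadratic (x - mu)^T · Sigma^{-1} · (x - mu):
  Sigma^{-1} · (x - mu) = (-0.5956, -0.4118, 0.3456).
  (x - mu)^T · [Sigma^{-1} · (x - mu)] = (-3)·(-0.5956) + (-1)·(-0.4118) + (1)·(0.3456) = 2.5441.

Step 4 — take square root: d = √(2.5441) ≈ 1.595.

d(x, mu) = √(2.5441) ≈ 1.595


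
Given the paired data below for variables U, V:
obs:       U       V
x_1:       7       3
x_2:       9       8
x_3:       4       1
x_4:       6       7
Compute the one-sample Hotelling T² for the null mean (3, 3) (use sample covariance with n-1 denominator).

Step 1 — sample mean vector:
  mean(U) = (7 + 9 + 4 + 6) / 4 = 26/4 = 6.5
  mean(V) = (3 + 8 + 1 + 7) / 4 = 19/4 = 4.75
  x̄ = (6.5, 4.75),  deviation x̄ - mu_0 = (6.5, 4.75) - (3, 3) = (3.5, 1.75).

Step 2 — sample covariance matrix, S[i,j] = (1/(n-1)) · Σ_k (x_{k,i} - mean_i) · (x_{k,j} - mean_j), divisor n-1 = 3:
  S[U,U] = ((0.5)·(0.5) + (2.5)·(2.5) + (-2.5)·(-2.5) + (-0.5)·(-0.5)) / 3 = 13/3 = 4.3333
  S[U,V] = ((0.5)·(-1.75) + (2.5)·(3.25) + (-2.5)·(-3.75) + (-0.5)·(2.25)) / 3 = 15.5/3 = 5.1667
  S[V,V] = ((-1.75)·(-1.75) + (3.25)·(3.25) + (-3.75)·(-3.75) + (2.25)·(2.25)) / 3 = 32.75/3 = 10.9167
  S = [[4.3333, 5.1667],
 [5.1667, 10.9167]].

Step 3 — invert S. det(S) = 4.3333·10.9167 - (5.1667)² = 20.6111.
  S^{-1} = (1/det) · [[d, -b], [-b, a]] = [[0.5296, -0.2507],
 [-0.2507, 0.2102]].

Step 4 — quadratic form (x̄ - mu_0)^T · S^{-1} · (x̄ - mu_0):
  S^{-1} · (x̄ - mu_0) = (1.4151, -0.5094),
  (x̄ - mu_0)^T · [...] = (3.5)·(1.4151) + (1.75)·(-0.5094) = 4.0613.

Step 5 — scale by n: T² = 4 · 4.0613 = 16.2453.

T² ≈ 16.2453


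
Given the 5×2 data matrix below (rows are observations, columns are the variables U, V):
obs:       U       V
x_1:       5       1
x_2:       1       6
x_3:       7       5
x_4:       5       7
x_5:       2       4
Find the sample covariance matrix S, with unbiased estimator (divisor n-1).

Step 1 — column means:
  mean(U) = (5 + 1 + 7 + 5 + 2) / 5 = 20/5 = 4
  mean(V) = (1 + 6 + 5 + 7 + 4) / 5 = 23/5 = 4.6

Step 2 — sample covariance S[i,j] = (1/(n-1)) · Σ_k (x_{k,i} - mean_i) · (x_{k,j} - mean_j), with n-1 = 4.
  S[U,U] = ((1)·(1) + (-3)·(-3) + (3)·(3) + (1)·(1) + (-2)·(-2)) / 4 = 24/4 = 6
  S[U,V] = ((1)·(-3.6) + (-3)·(1.4) + (3)·(0.4) + (1)·(2.4) + (-2)·(-0.6)) / 4 = -3/4 = -0.75
  S[V,V] = ((-3.6)·(-3.6) + (1.4)·(1.4) + (0.4)·(0.4) + (2.4)·(2.4) + (-0.6)·(-0.6)) / 4 = 21.2/4 = 5.3

S is symmetric (S[j,i] = S[i,j]). Assembling:

S = [[6, -0.75],
 [-0.75, 5.3]]


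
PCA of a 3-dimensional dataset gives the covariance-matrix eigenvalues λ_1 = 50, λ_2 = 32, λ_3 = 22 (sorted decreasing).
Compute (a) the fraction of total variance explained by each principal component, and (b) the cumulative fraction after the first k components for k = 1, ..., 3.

Step 1 — total variance = trace(Sigma) = Σ λ_i = 50 + 32 + 22 = 104.

Step 2 — fraction explained by component i = λ_i / Σ λ:
  PC1: 50/104 = 0.4808
  PC2: 32/104 = 0.3077
  PC3: 22/104 = 0.2115

Step 3 — cumulative fraction after k components = (λ_1 + ... + λ_k) / Σ λ:
  k = 1: 50/104 = 0.4808
  k = 2: (50 + 32)/104 = 82/104 = 0.7885
  k = 3: (50 + 32 + 22)/104 = 104/104 = 1

Summary (fraction, with percent):

explained: PC1 0.4808 (48.08%), PC2 0.3077 (30.77%), PC3 0.2115 (21.15%);  cumulative: 0.4808, 0.7885, 1


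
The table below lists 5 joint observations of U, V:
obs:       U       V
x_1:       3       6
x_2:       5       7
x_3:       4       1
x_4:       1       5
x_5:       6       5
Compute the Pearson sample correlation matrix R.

Step 1 — column means:
  mean(U) = (3 + 5 + 4 + 1 + 6) / 5 = 19/5 = 3.8
  mean(V) = (6 + 7 + 1 + 5 + 5) / 5 = 24/5 = 4.8

Step 2 — sample variances and covariances s[i,j] = (1/(n-1)) · Σ_k (x_{k,i} - mean_i) · (x_{k,j} - mean_j), with n-1 = 4:
  s[U,U] = ((-0.8)·(-0.8) + (1.2)·(1.2) + (0.2)·(0.2) + (-2.8)·(-2.8) + (2.2)·(2.2)) / 4 = 14.8/4 = 3.7
  s[U,V] = ((-0.8)·(1.2) + (1.2)·(2.2) + (0.2)·(-3.8) + (-2.8)·(0.2) + (2.2)·(0.2)) / 4 = 0.8/4 = 0.2
  s[V,V] = ((1.2)·(1.2) + (2.2)·(2.2) + (-3.8)·(-3.8) + (0.2)·(0.2) + (0.2)·(0.2)) / 4 = 20.8/4 = 5.2
  Sample standard deviations s_i = √(s[i,i]):
  s(U) = √(3.7) = 1.9235
  s(V) = √(5.2) = 2.2804

Step 3 — r_{ij} = s_{ij} / (s_i · s_j):
  r[U,U] = 1 (diagonal).
  r[U,V] = 0.2 / (1.9235 · 2.2804) = 0.2 / 4.3863 = 0.0456
  r[V,V] = 1 (diagonal).

R is symmetric with unit diagonal. Assembling:

R = [[1, 0.0456],
 [0.0456, 1]]


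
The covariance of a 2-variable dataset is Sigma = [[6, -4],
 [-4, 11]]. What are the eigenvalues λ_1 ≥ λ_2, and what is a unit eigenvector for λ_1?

Step 1 — characteristic polynomial of 2×2 Sigma:
  det(Sigma - λI) = λ² - trace · λ + det = 0.
  trace = 6 + 11 = 17, det = 6·11 - (-4)² = 50.
Step 2 — discriminant:
  Δ = trace² - 4·det = 289 - 200 = 89.
Step 3 — eigenvalues:
  λ = (trace ± √Δ)/2 = (17 ± 9.434)/2,
  λ_1 = 13.217,  λ_2 = 3.783.

Step 4 — unit eigenvector for λ_1: solve (Sigma - λ_1 I)v = 0. First row:
  (6 - 13.217)·v_x + (-4)·v_y = 0, i.e. (-7.217)·v_x + (-4)·v_y = 0,
  so v ∝ (b, λ_1 - a) = (-4, 7.217); multiply by -1 so the first entry is positive: u = (4, -7.217).
  ||u|| = √((4)² + (-7.217)²) = √(68.085) ≈ 8.2514,
  v_1 = u/||u|| ≈ (0.4848, -0.8746) (||v_1|| = 1).

λ_1 = 13.217,  λ_2 = 3.783;  v_1 ≈ (0.4848, -0.8746)


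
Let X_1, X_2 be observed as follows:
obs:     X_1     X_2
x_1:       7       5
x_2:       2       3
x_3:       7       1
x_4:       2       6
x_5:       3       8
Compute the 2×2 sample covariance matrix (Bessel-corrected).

Step 1 — column means:
  mean(X_1) = (7 + 2 + 7 + 2 + 3) / 5 = 21/5 = 4.2
  mean(X_2) = (5 + 3 + 1 + 6 + 8) / 5 = 23/5 = 4.6

Step 2 — sample covariance S[i,j] = (1/(n-1)) · Σ_k (x_{k,i} - mean_i) · (x_{k,j} - mean_j), with n-1 = 4.
  S[X_1,X_1] = ((2.8)·(2.8) + (-2.2)·(-2.2) + (2.8)·(2.8) + (-2.2)·(-2.2) + (-1.2)·(-1.2)) / 4 = 26.8/4 = 6.7
  S[X_1,X_2] = ((2.8)·(0.4) + (-2.2)·(-1.6) + (2.8)·(-3.6) + (-2.2)·(1.4) + (-1.2)·(3.4)) / 4 = -12.6/4 = -3.15
  S[X_2,X_2] = ((0.4)·(0.4) + (-1.6)·(-1.6) + (-3.6)·(-3.6) + (1.4)·(1.4) + (3.4)·(3.4)) / 4 = 29.2/4 = 7.3

S is symmetric (S[j,i] = S[i,j]). Assembling:

S = [[6.7, -3.15],
 [-3.15, 7.3]]


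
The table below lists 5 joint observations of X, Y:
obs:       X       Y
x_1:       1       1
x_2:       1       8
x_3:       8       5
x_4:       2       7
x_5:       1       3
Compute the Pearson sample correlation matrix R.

Step 1 — column means:
  mean(X) = (1 + 1 + 8 + 2 + 1) / 5 = 13/5 = 2.6
  mean(Y) = (1 + 8 + 5 + 7 + 3) / 5 = 24/5 = 4.8

Step 2 — sample variances and covariances s[i,j] = (1/(n-1)) · Σ_k (x_{k,i} - mean_i) · (x_{k,j} - mean_j), with n-1 = 4:
  s[X,X] = ((-1.6)·(-1.6) + (-1.6)·(-1.6) + (5.4)·(5.4) + (-0.6)·(-0.6) + (-1.6)·(-1.6)) / 4 = 37.2/4 = 9.3
  s[X,Y] = ((-1.6)·(-3.8) + (-1.6)·(3.2) + (5.4)·(0.2) + (-0.6)·(2.2) + (-1.6)·(-1.8)) / 4 = 3.6/4 = 0.9
  s[Y,Y] = ((-3.8)·(-3.8) + (3.2)·(3.2) + (0.2)·(0.2) + (2.2)·(2.2) + (-1.8)·(-1.8)) / 4 = 32.8/4 = 8.2
  Sample standard deviations s_i = √(s[i,i]):
  s(X) = √(9.3) = 3.0496
  s(Y) = √(8.2) = 2.8636

Step 3 — r_{ij} = s_{ij} / (s_i · s_j):
  r[X,X] = 1 (diagonal).
  r[X,Y] = 0.9 / (3.0496 · 2.8636) = 0.9 / 8.7327 = 0.1031
  r[Y,Y] = 1 (diagonal).

R is symmetric with unit diagonal. Assembling:

R = [[1, 0.1031],
 [0.1031, 1]]


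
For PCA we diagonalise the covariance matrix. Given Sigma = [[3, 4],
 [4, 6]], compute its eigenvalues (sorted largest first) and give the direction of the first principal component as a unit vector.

Step 1 — characteristic polynomial of 2×2 Sigma:
  det(Sigma - λI) = λ² - trace · λ + det = 0.
  trace = 3 + 6 = 9, det = 3·6 - (4)² = 2.
Step 2 — discriminant:
  Δ = trace² - 4·det = 81 - 8 = 73.
Step 3 — eigenvalues:
  λ = (trace ± √Δ)/2 = (9 ± 8.544)/2,
  λ_1 = 8.772,  λ_2 = 0.228.

Step 4 — unit eigenvector for λ_1: solve (Sigma - λ_1 I)v = 0. First row:
  (3 - 8.772)·v_x + (4)·v_y = 0, i.e. (-5.772)·v_x + (4)·v_y = 0,
  so v ∝ (b, λ_1 - a) = (4, 5.772) = u.
  ||u|| = √((4)² + (5.772)²) = √(49.316) ≈ 7.0225,
  v_1 = u/||u|| ≈ (0.5696, 0.8219) (||v_1|| = 1).

λ_1 = 8.772,  λ_2 = 0.228;  v_1 ≈ (0.5696, 0.8219)


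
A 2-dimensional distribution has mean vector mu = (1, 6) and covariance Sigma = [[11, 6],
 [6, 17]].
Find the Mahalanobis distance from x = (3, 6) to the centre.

Step 1 — centre the observation: (x - mu) = (2, 0).

Step 2 — invert Sigma. det(Sigma) = 11·17 - (6)² = 151.
  Sigma^{-1} = (1/det) · [[d, -b], [-b, a]] = [[0.1126, -0.0397],
 [-0.0397, 0.0728]].

Step 3 — form the quadratic (x - mu)^T · Sigma^{-1} · (x - mu):
  Sigma^{-1} · (x - mu) = (0.2252, -0.0795).
  (x - mu)^T · [Sigma^{-1} · (x - mu)] = (2)·(0.2252) + (0)·(-0.0795) = 0.4503.

Step 4 — take square root: d = √(0.4503) ≈ 0.6711.

d(x, mu) = √(0.4503) ≈ 0.6711


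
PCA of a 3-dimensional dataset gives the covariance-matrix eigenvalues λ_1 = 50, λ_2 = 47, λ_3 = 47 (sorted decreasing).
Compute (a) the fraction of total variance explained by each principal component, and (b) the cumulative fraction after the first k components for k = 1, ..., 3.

Step 1 — total variance = trace(Sigma) = Σ λ_i = 50 + 47 + 47 = 144.

Step 2 — fraction explained by component i = λ_i / Σ λ:
  PC1: 50/144 = 0.3472
  PC2: 47/144 = 0.3264
  PC3: 47/144 = 0.3264

Step 3 — cumulative fraction after k components = (λ_1 + ... + λ_k) / Σ λ:
  k = 1: 50/144 = 0.3472
  k = 2: (50 + 47)/144 = 97/144 = 0.6736
  k = 3: (50 + 47 + 47)/144 = 144/144 = 1

Summary (fraction, with percent):

explained: PC1 0.3472 (34.72%), PC2 0.3264 (32.64%), PC3 0.3264 (32.64%);  cumulative: 0.3472, 0.6736, 1


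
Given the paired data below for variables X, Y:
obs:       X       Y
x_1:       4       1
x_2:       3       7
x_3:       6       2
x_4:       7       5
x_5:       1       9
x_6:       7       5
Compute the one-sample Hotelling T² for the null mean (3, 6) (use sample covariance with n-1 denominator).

Step 1 — sample mean vector:
  mean(X) = (4 + 3 + 6 + 7 + 1 + 7) / 6 = 28/6 = 4.6667
  mean(Y) = (1 + 7 + 2 + 5 + 9 + 5) / 6 = 29/6 = 4.8333
  x̄ = (4.6667, 4.8333),  deviation x̄ - mu_0 = (4.6667, 4.8333) - (3, 6) = (1.6667, -1.1667).

Step 2 — sample covariance matrix, S[i,j] = (1/(n-1)) · Σ_k (x_{k,i} - mean_i) · (x_{k,j} - mean_j), divisor n-1 = 5:
  S[X,X] = ((-0.6667)·(-0.6667) + (-1.6667)·(-1.6667) + (1.3333)·(1.3333) + (2.3333)·(2.3333) + (-3.6667)·(-3.6667) + (2.3333)·(2.3333)) / 5 = 29.3333/5 = 5.8667
  S[X,Y] = ((-0.6667)·(-3.8333) + (-1.6667)·(2.1667) + (1.3333)·(-2.8333) + (2.3333)·(0.1667) + (-3.6667)·(4.1667) + (2.3333)·(0.1667)) / 5 = -19.3333/5 = -3.8667
  S[Y,Y] = ((-3.8333)·(-3.8333) + (2.1667)·(2.1667) + (-2.8333)·(-2.8333) + (0.1667)·(0.1667) + (4.1667)·(4.1667) + (0.1667)·(0.1667)) / 5 = 44.8333/5 = 8.9667
  S = [[5.8667, -3.8667],
 [-3.8667, 8.9667]].

Step 3 — invert S. det(S) = 5.8667·8.9667 - (-3.8667)² = 37.6533.
  S^{-1} = (1/det) · [[d, -b], [-b, a]] = [[0.2381, 0.1027],
 [0.1027, 0.1558]].

Step 4 — quadratic form (x̄ - mu_0)^T · S^{-1} · (x̄ - mu_0):
  S^{-1} · (x̄ - mu_0) = (0.2771, -0.0106),
  (x̄ - mu_0)^T · [...] = (1.6667)·(0.2771) + (-1.1667)·(-0.0106) = 0.4742.

Step 5 — scale by n: T² = 6 · 0.4742 = 2.8453.

T² ≈ 2.8453


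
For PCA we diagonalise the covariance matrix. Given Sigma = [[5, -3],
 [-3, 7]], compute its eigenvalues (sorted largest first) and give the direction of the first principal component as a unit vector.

Step 1 — characteristic polynomial of 2×2 Sigma:
  det(Sigma - λI) = λ² - trace · λ + det = 0.
  trace = 5 + 7 = 12, det = 5·7 - (-3)² = 26.
Step 2 — discriminant:
  Δ = trace² - 4·det = 144 - 104 = 40.
Step 3 — eigenvalues:
  λ = (trace ± √Δ)/2 = (12 ± 6.3246)/2,
  λ_1 = 9.1623,  λ_2 = 2.8377.

Step 4 — unit eigenvector for λ_1: solve (Sigma - λ_1 I)v = 0. First row:
  (5 - 9.1623)·v_x + (-3)·v_y = 0, i.e. (-4.1623)·v_x + (-3)·v_y = 0,
  so v ∝ (b, λ_1 - a) = (-3, 4.1623); multiply by -1 so the first entry is positive: u = (3, -4.1623).
  ||u|| = √((3)² + (-4.1623)²) = √(26.3246) ≈ 5.1307,
  v_1 = u/||u|| ≈ (0.5847, -0.8112) (||v_1|| = 1).

λ_1 = 9.1623,  λ_2 = 2.8377;  v_1 ≈ (0.5847, -0.8112)


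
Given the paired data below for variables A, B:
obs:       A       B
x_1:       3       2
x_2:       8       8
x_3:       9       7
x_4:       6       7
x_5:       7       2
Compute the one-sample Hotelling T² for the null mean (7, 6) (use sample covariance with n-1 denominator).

Step 1 — sample mean vector:
  mean(A) = (3 + 8 + 9 + 6 + 7) / 5 = 33/5 = 6.6
  mean(B) = (2 + 8 + 7 + 7 + 2) / 5 = 26/5 = 5.2
  x̄ = (6.6, 5.2),  deviation x̄ - mu_0 = (6.6, 5.2) - (7, 6) = (-0.4, -0.8).

Step 2 — sample covariance matrix, S[i,j] = (1/(n-1)) · Σ_k (x_{k,i} - mean_i) · (x_{k,j} - mean_j), divisor n-1 = 4:
  S[A,A] = ((-3.6)·(-3.6) + (1.4)·(1.4) + (2.4)·(2.4) + (-0.6)·(-0.6) + (0.4)·(0.4)) / 4 = 21.2/4 = 5.3
  S[A,B] = ((-3.6)·(-3.2) + (1.4)·(2.8) + (2.4)·(1.8) + (-0.6)·(1.8) + (0.4)·(-3.2)) / 4 = 17.4/4 = 4.35
  S[B,B] = ((-3.2)·(-3.2) + (2.8)·(2.8) + (1.8)·(1.8) + (1.8)·(1.8) + (-3.2)·(-3.2)) / 4 = 34.8/4 = 8.7
  S = [[5.3, 4.35],
 [4.35, 8.7]].

Step 3 — invert S. det(S) = 5.3·8.7 - (4.35)² = 27.1875.
  S^{-1} = (1/det) · [[d, -b], [-b, a]] = [[0.32, -0.16],
 [-0.16, 0.1949]].

Step 4 — quadratic form (x̄ - mu_0)^T · S^{-1} · (x̄ - mu_0):
  S^{-1} · (x̄ - mu_0) = (0, -0.092),
  (x̄ - mu_0)^T · [...] = (-0.4)·(0) + (-0.8)·(-0.092) = 0.0736.

Step 5 — scale by n: T² = 5 · 0.0736 = 0.3678.

T² ≈ 0.3678


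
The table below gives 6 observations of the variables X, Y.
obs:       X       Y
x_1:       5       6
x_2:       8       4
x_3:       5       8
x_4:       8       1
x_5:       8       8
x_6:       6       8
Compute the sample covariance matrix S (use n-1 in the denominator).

Step 1 — column means:
  mean(X) = (5 + 8 + 5 + 8 + 8 + 6) / 6 = 40/6 = 6.6667
  mean(Y) = (6 + 4 + 8 + 1 + 8 + 8) / 6 = 35/6 = 5.8333

Step 2 — sample covariance S[i,j] = (1/(n-1)) · Σ_k (x_{k,i} - mean_i) · (x_{k,j} - mean_j), with n-1 = 5.
  S[X,X] = ((-1.6667)·(-1.6667) + (1.3333)·(1.3333) + (-1.6667)·(-1.6667) + (1.3333)·(1.3333) + (1.3333)·(1.3333) + (-0.6667)·(-0.6667)) / 5 = 11.3333/5 = 2.2667
  S[X,Y] = ((-1.6667)·(0.1667) + (1.3333)·(-1.8333) + (-1.6667)·(2.1667) + (1.3333)·(-4.8333) + (1.3333)·(2.1667) + (-0.6667)·(2.1667)) / 5 = -11.3333/5 = -2.2667
  S[Y,Y] = ((0.1667)·(0.1667) + (-1.8333)·(-1.8333) + (2.1667)·(2.1667) + (-4.8333)·(-4.8333) + (2.1667)·(2.1667) + (2.1667)·(2.1667)) / 5 = 40.8333/5 = 8.1667

S is symmetric (S[j,i] = S[i,j]). Assembling:

S = [[2.2667, -2.2667],
 [-2.2667, 8.1667]]


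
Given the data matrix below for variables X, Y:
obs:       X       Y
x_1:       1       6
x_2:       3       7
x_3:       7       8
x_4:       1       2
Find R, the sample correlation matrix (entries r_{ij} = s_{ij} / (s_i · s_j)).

Step 1 — column means:
  mean(X) = (1 + 3 + 7 + 1) / 4 = 12/4 = 3
  mean(Y) = (6 + 7 + 8 + 2) / 4 = 23/4 = 5.75

Step 2 — sample variances and covariances s[i,j] = (1/(n-1)) · Σ_k (x_{k,i} - mean_i) · (x_{k,j} - mean_j), with n-1 = 3:
  s[X,X] = ((-2)·(-2) + (0)·(0) + (4)·(4) + (-2)·(-2)) / 3 = 24/3 = 8
  s[X,Y] = ((-2)·(0.25) + (0)·(1.25) + (4)·(2.25) + (-2)·(-3.75)) / 3 = 16/3 = 5.3333
  s[Y,Y] = ((0.25)·(0.25) + (1.25)·(1.25) + (2.25)·(2.25) + (-3.75)·(-3.75)) / 3 = 20.75/3 = 6.9167
  Sample standard deviations s_i = √(s[i,i]):
  s(X) = √(8) = 2.8284
  s(Y) = √(6.9167) = 2.63

Step 3 — r_{ij} = s_{ij} / (s_i · s_j):
  r[X,X] = 1 (diagonal).
  r[X,Y] = 5.3333 / (2.8284 · 2.63) = 5.3333 / 7.4386 = 0.717
  r[Y,Y] = 1 (diagonal).

R is symmetric with unit diagonal. Assembling:

R = [[1, 0.717],
 [0.717, 1]]


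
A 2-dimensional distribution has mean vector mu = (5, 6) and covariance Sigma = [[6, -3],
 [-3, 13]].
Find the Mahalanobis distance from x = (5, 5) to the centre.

Step 1 — centre the observation: (x - mu) = (0, -1).

Step 2 — invert Sigma. det(Sigma) = 6·13 - (-3)² = 69.
  Sigma^{-1} = (1/det) · [[d, -b], [-b, a]] = [[0.1884, 0.0435],
 [0.0435, 0.087]].

Step 3 — form the quadratic (x - mu)^T · Sigma^{-1} · (x - mu):
  Sigma^{-1} · (x - mu) = (-0.0435, -0.087).
  (x - mu)^T · [Sigma^{-1} · (x - mu)] = (0)·(-0.0435) + (-1)·(-0.087) = 0.087.

Step 4 — take square root: d = √(0.087) ≈ 0.2949.

d(x, mu) = √(0.087) ≈ 0.2949


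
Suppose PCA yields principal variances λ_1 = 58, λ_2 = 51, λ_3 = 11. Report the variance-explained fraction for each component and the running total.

Step 1 — total variance = trace(Sigma) = Σ λ_i = 58 + 51 + 11 = 120.

Step 2 — fraction explained by component i = λ_i / Σ λ:
  PC1: 58/120 = 0.4833
  PC2: 51/120 = 0.425
  PC3: 11/120 = 0.0917

Step 3 — cumulative fraction after k components = (λ_1 + ... + λ_k) / Σ λ:
  k = 1: 58/120 = 0.4833
  k = 2: (58 + 51)/120 = 109/120 = 0.9083
  k = 3: (58 + 51 + 11)/120 = 120/120 = 1

Summary (fraction, with percent):

explained: PC1 0.4833 (48.33%), PC2 0.425 (42.5%), PC3 0.0917 (9.17%);  cumulative: 0.4833, 0.9083, 1


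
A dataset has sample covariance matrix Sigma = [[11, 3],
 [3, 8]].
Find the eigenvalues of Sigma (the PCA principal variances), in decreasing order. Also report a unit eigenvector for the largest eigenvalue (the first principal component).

Step 1 — characteristic polynomial of 2×2 Sigma:
  det(Sigma - λI) = λ² - trace · λ + det = 0.
  trace = 11 + 8 = 19, det = 11·8 - (3)² = 79.
Step 2 — discriminant:
  Δ = trace² - 4·det = 361 - 316 = 45.
Step 3 — eigenvalues:
  λ = (trace ± √Δ)/2 = (19 ± 6.7082)/2,
  λ_1 = 12.8541,  λ_2 = 6.1459.

Step 4 — unit eigenvector for λ_1: solve (Sigma - λ_1 I)v = 0. First row:
  (11 - 12.8541)·v_x + (3)·v_y = 0, i.e. (-1.8541)·v_x + (3)·v_y = 0,
  so v ∝ (b, λ_1 - a) = (3, 1.8541) = u.
  ||u|| = √((3)² + (1.8541)²) = √(12.4377) ≈ 3.5267,
  v_1 = u/||u|| ≈ (0.8507, 0.5257) (||v_1|| = 1).

λ_1 = 12.8541,  λ_2 = 6.1459;  v_1 ≈ (0.8507, 0.5257)


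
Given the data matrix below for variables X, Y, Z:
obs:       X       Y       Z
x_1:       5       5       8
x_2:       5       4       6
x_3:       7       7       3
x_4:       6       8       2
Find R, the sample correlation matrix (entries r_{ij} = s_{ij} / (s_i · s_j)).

Step 1 — column means:
  mean(X) = (5 + 5 + 7 + 6) / 4 = 23/4 = 5.75
  mean(Y) = (5 + 4 + 7 + 8) / 4 = 24/4 = 6
  mean(Z) = (8 + 6 + 3 + 2) / 4 = 19/4 = 4.75

Step 2 — sample variances and covariances s[i,j] = (1/(n-1)) · Σ_k (x_{k,i} - mean_i) · (x_{k,j} - mean_j), with n-1 = 3:
  s[X,X] = ((-0.75)·(-0.75) + (-0.75)·(-0.75) + (1.25)·(1.25) + (0.25)·(0.25)) / 3 = 2.75/3 = 0.9167
  s[X,Y] = ((-0.75)·(-1) + (-0.75)·(-2) + (1.25)·(1) + (0.25)·(2)) / 3 = 4/3 = 1.3333
  s[X,Z] = ((-0.75)·(3.25) + (-0.75)·(1.25) + (1.25)·(-1.75) + (0.25)·(-2.75)) / 3 = -6.25/3 = -2.0833
  s[Y,Y] = ((-1)·(-1) + (-2)·(-2) + (1)·(1) + (2)·(2)) / 3 = 10/3 = 3.3333
  s[Y,Z] = ((-1)·(3.25) + (-2)·(1.25) + (1)·(-1.75) + (2)·(-2.75)) / 3 = -13/3 = -4.3333
  s[Z,Z] = ((3.25)·(3.25) + (1.25)·(1.25) + (-1.75)·(-1.75) + (-2.75)·(-2.75)) / 3 = 22.75/3 = 7.5833
  Sample standard deviations s_i = √(s[i,i]):
  s(X) = √(0.9167) = 0.9574
  s(Y) = √(3.3333) = 1.8257
  s(Z) = √(7.5833) = 2.7538

Step 3 — r_{ij} = s_{ij} / (s_i · s_j):
  r[X,X] = 1 (diagonal).
  r[X,Y] = 1.3333 / (0.9574 · 1.8257) = 1.3333 / 1.748 = 0.7628
  r[X,Z] = -2.0833 / (0.9574 · 2.7538) = -2.0833 / 2.6365 = -0.7902
  r[Y,Y] = 1 (diagonal).
  r[Y,Z] = -4.3333 / (1.8257 · 2.7538) = -4.3333 / 5.0277 = -0.8619
  r[Z,Z] = 1 (diagonal).

R is symmetric with unit diagonal. Assembling:

R = [[1, 0.7628, -0.7902],
 [0.7628, 1, -0.8619],
 [-0.7902, -0.8619, 1]]


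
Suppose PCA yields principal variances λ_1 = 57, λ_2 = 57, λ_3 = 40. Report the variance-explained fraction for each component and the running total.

Step 1 — total variance = trace(Sigma) = Σ λ_i = 57 + 57 + 40 = 154.

Step 2 — fraction explained by component i = λ_i / Σ λ:
  PC1: 57/154 = 0.3701
  PC2: 57/154 = 0.3701
  PC3: 40/154 = 0.2597

Step 3 — cumulative fraction after k components = (λ_1 + ... + λ_k) / Σ λ:
  k = 1: 57/154 = 0.3701
  k = 2: (57 + 57)/154 = 114/154 = 0.7403
  k = 3: (57 + 57 + 40)/154 = 154/154 = 1

Summary (fraction, with percent):

explained: PC1 0.3701 (37.01%), PC2 0.3701 (37.01%), PC3 0.2597 (25.97%);  cumulative: 0.3701, 0.7403, 1


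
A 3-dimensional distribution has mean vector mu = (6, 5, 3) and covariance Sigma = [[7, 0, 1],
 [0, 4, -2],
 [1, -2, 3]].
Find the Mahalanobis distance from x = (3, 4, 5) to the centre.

Step 1 — centre the observation: (x - mu) = (-3, -1, 2).

Step 2 — invert Sigma (cofactor / det for 3×3, or solve directly):
  Sigma^{-1} = [[0.1538, -0.0385, -0.0769],
 [-0.0385, 0.3846, 0.2692],
 [-0.0769, 0.2692, 0.5385]].

Step 3 — form the quadratic (x - mu)^T · Sigma^{-1} · (x - mu):
  Sigma^{-1} · (x - mu) = (-0.5769, 0.2692, 1.0385).
  (x - mu)^T · [Sigma^{-1} · (x - mu)] = (-3)·(-0.5769) + (-1)·(0.2692) + (2)·(1.0385) = 3.5385.

Step 4 — take square root: d = √(3.5385) ≈ 1.8811.

d(x, mu) = √(3.5385) ≈ 1.8811


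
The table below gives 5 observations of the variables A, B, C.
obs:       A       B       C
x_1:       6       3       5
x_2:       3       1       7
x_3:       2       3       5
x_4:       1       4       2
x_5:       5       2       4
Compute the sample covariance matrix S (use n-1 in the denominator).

Step 1 — column means:
  mean(A) = (6 + 3 + 2 + 1 + 5) / 5 = 17/5 = 3.4
  mean(B) = (3 + 1 + 3 + 4 + 2) / 5 = 13/5 = 2.6
  mean(C) = (5 + 7 + 5 + 2 + 4) / 5 = 23/5 = 4.6

Step 2 — sample covariance S[i,j] = (1/(n-1)) · Σ_k (x_{k,i} - mean_i) · (x_{k,j} - mean_j), with n-1 = 4.
  S[A,A] = ((2.6)·(2.6) + (-0.4)·(-0.4) + (-1.4)·(-1.4) + (-2.4)·(-2.4) + (1.6)·(1.6)) / 4 = 17.2/4 = 4.3
  S[A,B] = ((2.6)·(0.4) + (-0.4)·(-1.6) + (-1.4)·(0.4) + (-2.4)·(1.4) + (1.6)·(-0.6)) / 4 = -3.2/4 = -0.8
  S[A,C] = ((2.6)·(0.4) + (-0.4)·(2.4) + (-1.4)·(0.4) + (-2.4)·(-2.6) + (1.6)·(-0.6)) / 4 = 4.8/4 = 1.2
  S[B,B] = ((0.4)·(0.4) + (-1.6)·(-1.6) + (0.4)·(0.4) + (1.4)·(1.4) + (-0.6)·(-0.6)) / 4 = 5.2/4 = 1.3
  S[B,C] = ((0.4)·(0.4) + (-1.6)·(2.4) + (0.4)·(0.4) + (1.4)·(-2.6) + (-0.6)·(-0.6)) / 4 = -6.8/4 = -1.7
  S[C,C] = ((0.4)·(0.4) + (2.4)·(2.4) + (0.4)·(0.4) + (-2.6)·(-2.6) + (-0.6)·(-0.6)) / 4 = 13.2/4 = 3.3

S is symmetric (S[j,i] = S[i,j]). Assembling:

S = [[4.3, -0.8, 1.2],
 [-0.8, 1.3, -1.7],
 [1.2, -1.7, 3.3]]


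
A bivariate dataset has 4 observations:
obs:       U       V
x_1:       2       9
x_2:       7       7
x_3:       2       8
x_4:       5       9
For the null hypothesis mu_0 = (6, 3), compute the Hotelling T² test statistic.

Step 1 — sample mean vector:
  mean(U) = (2 + 7 + 2 + 5) / 4 = 16/4 = 4
  mean(V) = (9 + 7 + 8 + 9) / 4 = 33/4 = 8.25
  x̄ = (4, 8.25),  deviation x̄ - mu_0 = (4, 8.25) - (6, 3) = (-2, 5.25).

Step 2 — sample covariance matrix, S[i,j] = (1/(n-1)) · Σ_k (x_{k,i} - mean_i) · (x_{k,j} - mean_j), divisor n-1 = 3:
  S[U,U] = ((-2)·(-2) + (3)·(3) + (-2)·(-2) + (1)·(1)) / 3 = 18/3 = 6
  S[U,V] = ((-2)·(0.75) + (3)·(-1.25) + (-2)·(-0.25) + (1)·(0.75)) / 3 = -4/3 = -1.3333
  S[V,V] = ((0.75)·(0.75) + (-1.25)·(-1.25) + (-0.25)·(-0.25) + (0.75)·(0.75)) / 3 = 2.75/3 = 0.9167
  S = [[6, -1.3333],
 [-1.3333, 0.9167]].

Step 3 — invert S. det(S) = 6·0.9167 - (-1.3333)² = 3.7222.
  S^{-1} = (1/det) · [[d, -b], [-b, a]] = [[0.2463, 0.3582],
 [0.3582, 1.6119]].

Step 4 — quadratic form (x̄ - mu_0)^T · S^{-1} · (x̄ - mu_0):
  S^{-1} · (x̄ - mu_0) = (1.3881, 7.7463),
  (x̄ - mu_0)^T · [...] = (-2)·(1.3881) + (5.25)·(7.7463) = 37.8918.

Step 5 — scale by n: T² = 4 · 37.8918 = 151.5672.

T² ≈ 151.5672


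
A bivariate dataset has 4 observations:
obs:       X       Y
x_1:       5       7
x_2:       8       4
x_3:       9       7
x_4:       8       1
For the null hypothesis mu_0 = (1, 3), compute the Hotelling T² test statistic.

Step 1 — sample mean vector:
  mean(X) = (5 + 8 + 9 + 8) / 4 = 30/4 = 7.5
  mean(Y) = (7 + 4 + 7 + 1) / 4 = 19/4 = 4.75
  x̄ = (7.5, 4.75),  deviation x̄ - mu_0 = (7.5, 4.75) - (1, 3) = (6.5, 1.75).

Step 2 — sample covariance matrix, S[i,j] = (1/(n-1)) · Σ_k (x_{k,i} - mean_i) · (x_{k,j} - mean_j), divisor n-1 = 3:
  S[X,X] = ((-2.5)·(-2.5) + (0.5)·(0.5) + (1.5)·(1.5) + (0.5)·(0.5)) / 3 = 9/3 = 3
  S[X,Y] = ((-2.5)·(2.25) + (0.5)·(-0.75) + (1.5)·(2.25) + (0.5)·(-3.75)) / 3 = -4.5/3 = -1.5
  S[Y,Y] = ((2.25)·(2.25) + (-0.75)·(-0.75) + (2.25)·(2.25) + (-3.75)·(-3.75)) / 3 = 24.75/3 = 8.25
  S = [[3, -1.5],
 [-1.5, 8.25]].

Step 3 — invert S. det(S) = 3·8.25 - (-1.5)² = 22.5.
  S^{-1} = (1/det) · [[d, -b], [-b, a]] = [[0.3667, 0.0667],
 [0.0667, 0.1333]].

Step 4 — quadratic form (x̄ - mu_0)^T · S^{-1} · (x̄ - mu_0):
  S^{-1} · (x̄ - mu_0) = (2.5, 0.6667),
  (x̄ - mu_0)^T · [...] = (6.5)·(2.5) + (1.75)·(0.6667) = 17.4167.

Step 5 — scale by n: T² = 4 · 17.4167 = 69.6667.

T² ≈ 69.6667


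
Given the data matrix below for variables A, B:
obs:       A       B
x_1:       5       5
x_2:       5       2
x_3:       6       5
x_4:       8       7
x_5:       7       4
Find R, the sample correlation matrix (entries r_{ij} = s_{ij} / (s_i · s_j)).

Step 1 — column means:
  mean(A) = (5 + 5 + 6 + 8 + 7) / 5 = 31/5 = 6.2
  mean(B) = (5 + 2 + 5 + 7 + 4) / 5 = 23/5 = 4.6

Step 2 — sample variances and covariances s[i,j] = (1/(n-1)) · Σ_k (x_{k,i} - mean_i) · (x_{k,j} - mean_j), with n-1 = 4:
  s[A,A] = ((-1.2)·(-1.2) + (-1.2)·(-1.2) + (-0.2)·(-0.2) + (1.8)·(1.8) + (0.8)·(0.8)) / 4 = 6.8/4 = 1.7
  s[A,B] = ((-1.2)·(0.4) + (-1.2)·(-2.6) + (-0.2)·(0.4) + (1.8)·(2.4) + (0.8)·(-0.6)) / 4 = 6.4/4 = 1.6
  s[B,B] = ((0.4)·(0.4) + (-2.6)·(-2.6) + (0.4)·(0.4) + (2.4)·(2.4) + (-0.6)·(-0.6)) / 4 = 13.2/4 = 3.3
  Sample standard deviations s_i = √(s[i,i]):
  s(A) = √(1.7) = 1.3038
  s(B) = √(3.3) = 1.8166

Step 3 — r_{ij} = s_{ij} / (s_i · s_j):
  r[A,A] = 1 (diagonal).
  r[A,B] = 1.6 / (1.3038 · 1.8166) = 1.6 / 2.3685 = 0.6755
  r[B,B] = 1 (diagonal).

R is symmetric with unit diagonal. Assembling:

R = [[1, 0.6755],
 [0.6755, 1]]


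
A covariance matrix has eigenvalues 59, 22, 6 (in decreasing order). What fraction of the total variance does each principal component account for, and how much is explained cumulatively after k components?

Step 1 — total variance = trace(Sigma) = Σ λ_i = 59 + 22 + 6 = 87.

Step 2 — fraction explained by component i = λ_i / Σ λ:
  PC1: 59/87 = 0.6782
  PC2: 22/87 = 0.2529
  PC3: 6/87 = 0.069

Step 3 — cumulative fraction after k components = (λ_1 + ... + λ_k) / Σ λ:
  k = 1: 59/87 = 0.6782
  k = 2: (59 + 22)/87 = 81/87 = 0.931
  k = 3: (59 + 22 + 6)/87 = 87/87 = 1

Summary (fraction, with percent):

explained: PC1 0.6782 (67.82%), PC2 0.2529 (25.29%), PC3 0.069 (6.9%);  cumulative: 0.6782, 0.931, 1


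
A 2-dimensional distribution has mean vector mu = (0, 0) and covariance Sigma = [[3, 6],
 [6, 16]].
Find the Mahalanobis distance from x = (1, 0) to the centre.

Step 1 — centre the observation: (x - mu) = (1, 0).

Step 2 — invert Sigma. det(Sigma) = 3·16 - (6)² = 12.
  Sigma^{-1} = (1/det) · [[d, -b], [-b, a]] = [[1.3333, -0.5],
 [-0.5, 0.25]].

Step 3 — form the quadratic (x - mu)^T · Sigma^{-1} · (x - mu):
  Sigma^{-1} · (x - mu) = (1.3333, -0.5).
  (x - mu)^T · [Sigma^{-1} · (x - mu)] = (1)·(1.3333) + (0)·(-0.5) = 1.3333.

Step 4 — take square root: d = √(1.3333) ≈ 1.1547.

d(x, mu) = √(1.3333) ≈ 1.1547


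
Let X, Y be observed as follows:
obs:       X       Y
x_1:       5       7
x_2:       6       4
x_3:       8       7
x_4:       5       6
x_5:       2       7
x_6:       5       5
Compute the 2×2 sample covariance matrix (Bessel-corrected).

Step 1 — column means:
  mean(X) = (5 + 6 + 8 + 5 + 2 + 5) / 6 = 31/6 = 5.1667
  mean(Y) = (7 + 4 + 7 + 6 + 7 + 5) / 6 = 36/6 = 6

Step 2 — sample covariance S[i,j] = (1/(n-1)) · Σ_k (x_{k,i} - mean_i) · (x_{k,j} - mean_j), with n-1 = 5.
  S[X,X] = ((-0.1667)·(-0.1667) + (0.8333)·(0.8333) + (2.8333)·(2.8333) + (-0.1667)·(-0.1667) + (-3.1667)·(-3.1667) + (-0.1667)·(-0.1667)) / 5 = 18.8333/5 = 3.7667
  S[X,Y] = ((-0.1667)·(1) + (0.8333)·(-2) + (2.8333)·(1) + (-0.1667)·(0) + (-3.1667)·(1) + (-0.1667)·(-1)) / 5 = -2/5 = -0.4
  S[Y,Y] = ((1)·(1) + (-2)·(-2) + (1)·(1) + (0)·(0) + (1)·(1) + (-1)·(-1)) / 5 = 8/5 = 1.6

S is symmetric (S[j,i] = S[i,j]). Assembling:

S = [[3.7667, -0.4],
 [-0.4, 1.6]]
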